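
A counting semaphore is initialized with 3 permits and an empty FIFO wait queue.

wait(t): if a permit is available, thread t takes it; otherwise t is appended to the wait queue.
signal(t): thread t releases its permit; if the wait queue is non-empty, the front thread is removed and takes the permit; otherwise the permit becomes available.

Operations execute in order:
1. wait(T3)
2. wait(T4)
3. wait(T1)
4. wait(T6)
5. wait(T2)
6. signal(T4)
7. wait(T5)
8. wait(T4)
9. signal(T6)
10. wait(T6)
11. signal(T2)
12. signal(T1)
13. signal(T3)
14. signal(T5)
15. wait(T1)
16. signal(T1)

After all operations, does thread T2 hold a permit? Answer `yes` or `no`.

Step 1: wait(T3) -> count=2 queue=[] holders={T3}
Step 2: wait(T4) -> count=1 queue=[] holders={T3,T4}
Step 3: wait(T1) -> count=0 queue=[] holders={T1,T3,T4}
Step 4: wait(T6) -> count=0 queue=[T6] holders={T1,T3,T4}
Step 5: wait(T2) -> count=0 queue=[T6,T2] holders={T1,T3,T4}
Step 6: signal(T4) -> count=0 queue=[T2] holders={T1,T3,T6}
Step 7: wait(T5) -> count=0 queue=[T2,T5] holders={T1,T3,T6}
Step 8: wait(T4) -> count=0 queue=[T2,T5,T4] holders={T1,T3,T6}
Step 9: signal(T6) -> count=0 queue=[T5,T4] holders={T1,T2,T3}
Step 10: wait(T6) -> count=0 queue=[T5,T4,T6] holders={T1,T2,T3}
Step 11: signal(T2) -> count=0 queue=[T4,T6] holders={T1,T3,T5}
Step 12: signal(T1) -> count=0 queue=[T6] holders={T3,T4,T5}
Step 13: signal(T3) -> count=0 queue=[] holders={T4,T5,T6}
Step 14: signal(T5) -> count=1 queue=[] holders={T4,T6}
Step 15: wait(T1) -> count=0 queue=[] holders={T1,T4,T6}
Step 16: signal(T1) -> count=1 queue=[] holders={T4,T6}
Final holders: {T4,T6} -> T2 not in holders

Answer: no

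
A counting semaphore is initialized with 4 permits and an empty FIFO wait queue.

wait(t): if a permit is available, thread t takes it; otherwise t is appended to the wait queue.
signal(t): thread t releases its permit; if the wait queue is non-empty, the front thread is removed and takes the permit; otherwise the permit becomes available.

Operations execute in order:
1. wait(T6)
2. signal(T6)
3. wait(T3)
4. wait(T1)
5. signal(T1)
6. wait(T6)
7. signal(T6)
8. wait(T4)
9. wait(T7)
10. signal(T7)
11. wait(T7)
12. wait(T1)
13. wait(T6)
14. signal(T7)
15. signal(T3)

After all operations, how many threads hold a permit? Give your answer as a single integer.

Answer: 3

Derivation:
Step 1: wait(T6) -> count=3 queue=[] holders={T6}
Step 2: signal(T6) -> count=4 queue=[] holders={none}
Step 3: wait(T3) -> count=3 queue=[] holders={T3}
Step 4: wait(T1) -> count=2 queue=[] holders={T1,T3}
Step 5: signal(T1) -> count=3 queue=[] holders={T3}
Step 6: wait(T6) -> count=2 queue=[] holders={T3,T6}
Step 7: signal(T6) -> count=3 queue=[] holders={T3}
Step 8: wait(T4) -> count=2 queue=[] holders={T3,T4}
Step 9: wait(T7) -> count=1 queue=[] holders={T3,T4,T7}
Step 10: signal(T7) -> count=2 queue=[] holders={T3,T4}
Step 11: wait(T7) -> count=1 queue=[] holders={T3,T4,T7}
Step 12: wait(T1) -> count=0 queue=[] holders={T1,T3,T4,T7}
Step 13: wait(T6) -> count=0 queue=[T6] holders={T1,T3,T4,T7}
Step 14: signal(T7) -> count=0 queue=[] holders={T1,T3,T4,T6}
Step 15: signal(T3) -> count=1 queue=[] holders={T1,T4,T6}
Final holders: {T1,T4,T6} -> 3 thread(s)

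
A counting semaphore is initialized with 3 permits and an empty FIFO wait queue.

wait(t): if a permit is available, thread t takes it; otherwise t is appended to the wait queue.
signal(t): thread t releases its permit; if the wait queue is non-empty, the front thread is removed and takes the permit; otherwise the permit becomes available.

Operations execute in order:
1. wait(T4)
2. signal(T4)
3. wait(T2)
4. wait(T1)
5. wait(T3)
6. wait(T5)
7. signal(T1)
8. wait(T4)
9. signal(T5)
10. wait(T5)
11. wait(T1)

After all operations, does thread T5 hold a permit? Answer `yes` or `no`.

Answer: no

Derivation:
Step 1: wait(T4) -> count=2 queue=[] holders={T4}
Step 2: signal(T4) -> count=3 queue=[] holders={none}
Step 3: wait(T2) -> count=2 queue=[] holders={T2}
Step 4: wait(T1) -> count=1 queue=[] holders={T1,T2}
Step 5: wait(T3) -> count=0 queue=[] holders={T1,T2,T3}
Step 6: wait(T5) -> count=0 queue=[T5] holders={T1,T2,T3}
Step 7: signal(T1) -> count=0 queue=[] holders={T2,T3,T5}
Step 8: wait(T4) -> count=0 queue=[T4] holders={T2,T3,T5}
Step 9: signal(T5) -> count=0 queue=[] holders={T2,T3,T4}
Step 10: wait(T5) -> count=0 queue=[T5] holders={T2,T3,T4}
Step 11: wait(T1) -> count=0 queue=[T5,T1] holders={T2,T3,T4}
Final holders: {T2,T3,T4} -> T5 not in holders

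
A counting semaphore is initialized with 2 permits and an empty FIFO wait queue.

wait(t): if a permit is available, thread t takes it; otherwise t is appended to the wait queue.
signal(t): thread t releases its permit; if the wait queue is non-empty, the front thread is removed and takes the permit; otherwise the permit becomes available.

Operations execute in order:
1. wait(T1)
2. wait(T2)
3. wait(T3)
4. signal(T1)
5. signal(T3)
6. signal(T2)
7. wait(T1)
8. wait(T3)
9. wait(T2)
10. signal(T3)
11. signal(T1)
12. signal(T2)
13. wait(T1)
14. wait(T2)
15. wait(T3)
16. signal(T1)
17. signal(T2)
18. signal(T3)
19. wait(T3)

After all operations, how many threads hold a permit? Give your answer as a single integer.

Step 1: wait(T1) -> count=1 queue=[] holders={T1}
Step 2: wait(T2) -> count=0 queue=[] holders={T1,T2}
Step 3: wait(T3) -> count=0 queue=[T3] holders={T1,T2}
Step 4: signal(T1) -> count=0 queue=[] holders={T2,T3}
Step 5: signal(T3) -> count=1 queue=[] holders={T2}
Step 6: signal(T2) -> count=2 queue=[] holders={none}
Step 7: wait(T1) -> count=1 queue=[] holders={T1}
Step 8: wait(T3) -> count=0 queue=[] holders={T1,T3}
Step 9: wait(T2) -> count=0 queue=[T2] holders={T1,T3}
Step 10: signal(T3) -> count=0 queue=[] holders={T1,T2}
Step 11: signal(T1) -> count=1 queue=[] holders={T2}
Step 12: signal(T2) -> count=2 queue=[] holders={none}
Step 13: wait(T1) -> count=1 queue=[] holders={T1}
Step 14: wait(T2) -> count=0 queue=[] holders={T1,T2}
Step 15: wait(T3) -> count=0 queue=[T3] holders={T1,T2}
Step 16: signal(T1) -> count=0 queue=[] holders={T2,T3}
Step 17: signal(T2) -> count=1 queue=[] holders={T3}
Step 18: signal(T3) -> count=2 queue=[] holders={none}
Step 19: wait(T3) -> count=1 queue=[] holders={T3}
Final holders: {T3} -> 1 thread(s)

Answer: 1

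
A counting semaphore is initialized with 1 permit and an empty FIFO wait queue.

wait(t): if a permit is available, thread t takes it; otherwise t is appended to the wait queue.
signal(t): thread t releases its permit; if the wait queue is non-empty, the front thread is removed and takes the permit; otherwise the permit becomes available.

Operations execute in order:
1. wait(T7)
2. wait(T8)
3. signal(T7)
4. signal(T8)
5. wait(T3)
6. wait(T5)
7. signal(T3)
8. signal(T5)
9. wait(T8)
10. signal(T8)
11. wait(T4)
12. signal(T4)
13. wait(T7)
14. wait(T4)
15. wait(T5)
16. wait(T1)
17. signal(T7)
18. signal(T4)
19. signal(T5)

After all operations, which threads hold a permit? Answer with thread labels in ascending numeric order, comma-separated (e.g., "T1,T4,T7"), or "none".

Step 1: wait(T7) -> count=0 queue=[] holders={T7}
Step 2: wait(T8) -> count=0 queue=[T8] holders={T7}
Step 3: signal(T7) -> count=0 queue=[] holders={T8}
Step 4: signal(T8) -> count=1 queue=[] holders={none}
Step 5: wait(T3) -> count=0 queue=[] holders={T3}
Step 6: wait(T5) -> count=0 queue=[T5] holders={T3}
Step 7: signal(T3) -> count=0 queue=[] holders={T5}
Step 8: signal(T5) -> count=1 queue=[] holders={none}
Step 9: wait(T8) -> count=0 queue=[] holders={T8}
Step 10: signal(T8) -> count=1 queue=[] holders={none}
Step 11: wait(T4) -> count=0 queue=[] holders={T4}
Step 12: signal(T4) -> count=1 queue=[] holders={none}
Step 13: wait(T7) -> count=0 queue=[] holders={T7}
Step 14: wait(T4) -> count=0 queue=[T4] holders={T7}
Step 15: wait(T5) -> count=0 queue=[T4,T5] holders={T7}
Step 16: wait(T1) -> count=0 queue=[T4,T5,T1] holders={T7}
Step 17: signal(T7) -> count=0 queue=[T5,T1] holders={T4}
Step 18: signal(T4) -> count=0 queue=[T1] holders={T5}
Step 19: signal(T5) -> count=0 queue=[] holders={T1}
Final holders: T1

Answer: T1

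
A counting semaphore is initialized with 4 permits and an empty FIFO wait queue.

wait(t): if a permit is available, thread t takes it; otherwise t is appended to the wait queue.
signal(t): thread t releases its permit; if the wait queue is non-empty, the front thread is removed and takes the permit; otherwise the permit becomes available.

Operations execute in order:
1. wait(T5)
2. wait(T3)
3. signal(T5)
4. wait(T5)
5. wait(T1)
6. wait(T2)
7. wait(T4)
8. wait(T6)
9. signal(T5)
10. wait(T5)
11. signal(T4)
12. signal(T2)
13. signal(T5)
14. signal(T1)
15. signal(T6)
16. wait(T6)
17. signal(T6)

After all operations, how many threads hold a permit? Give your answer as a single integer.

Answer: 1

Derivation:
Step 1: wait(T5) -> count=3 queue=[] holders={T5}
Step 2: wait(T3) -> count=2 queue=[] holders={T3,T5}
Step 3: signal(T5) -> count=3 queue=[] holders={T3}
Step 4: wait(T5) -> count=2 queue=[] holders={T3,T5}
Step 5: wait(T1) -> count=1 queue=[] holders={T1,T3,T5}
Step 6: wait(T2) -> count=0 queue=[] holders={T1,T2,T3,T5}
Step 7: wait(T4) -> count=0 queue=[T4] holders={T1,T2,T3,T5}
Step 8: wait(T6) -> count=0 queue=[T4,T6] holders={T1,T2,T3,T5}
Step 9: signal(T5) -> count=0 queue=[T6] holders={T1,T2,T3,T4}
Step 10: wait(T5) -> count=0 queue=[T6,T5] holders={T1,T2,T3,T4}
Step 11: signal(T4) -> count=0 queue=[T5] holders={T1,T2,T3,T6}
Step 12: signal(T2) -> count=0 queue=[] holders={T1,T3,T5,T6}
Step 13: signal(T5) -> count=1 queue=[] holders={T1,T3,T6}
Step 14: signal(T1) -> count=2 queue=[] holders={T3,T6}
Step 15: signal(T6) -> count=3 queue=[] holders={T3}
Step 16: wait(T6) -> count=2 queue=[] holders={T3,T6}
Step 17: signal(T6) -> count=3 queue=[] holders={T3}
Final holders: {T3} -> 1 thread(s)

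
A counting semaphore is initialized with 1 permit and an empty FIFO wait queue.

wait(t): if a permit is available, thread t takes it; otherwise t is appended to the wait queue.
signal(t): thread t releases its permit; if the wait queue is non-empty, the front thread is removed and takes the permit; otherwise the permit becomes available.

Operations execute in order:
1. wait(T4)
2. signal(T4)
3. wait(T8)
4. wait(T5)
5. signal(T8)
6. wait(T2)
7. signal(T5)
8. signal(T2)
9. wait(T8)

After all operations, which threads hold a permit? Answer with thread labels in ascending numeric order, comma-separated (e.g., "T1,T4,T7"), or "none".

Answer: T8

Derivation:
Step 1: wait(T4) -> count=0 queue=[] holders={T4}
Step 2: signal(T4) -> count=1 queue=[] holders={none}
Step 3: wait(T8) -> count=0 queue=[] holders={T8}
Step 4: wait(T5) -> count=0 queue=[T5] holders={T8}
Step 5: signal(T8) -> count=0 queue=[] holders={T5}
Step 6: wait(T2) -> count=0 queue=[T2] holders={T5}
Step 7: signal(T5) -> count=0 queue=[] holders={T2}
Step 8: signal(T2) -> count=1 queue=[] holders={none}
Step 9: wait(T8) -> count=0 queue=[] holders={T8}
Final holders: T8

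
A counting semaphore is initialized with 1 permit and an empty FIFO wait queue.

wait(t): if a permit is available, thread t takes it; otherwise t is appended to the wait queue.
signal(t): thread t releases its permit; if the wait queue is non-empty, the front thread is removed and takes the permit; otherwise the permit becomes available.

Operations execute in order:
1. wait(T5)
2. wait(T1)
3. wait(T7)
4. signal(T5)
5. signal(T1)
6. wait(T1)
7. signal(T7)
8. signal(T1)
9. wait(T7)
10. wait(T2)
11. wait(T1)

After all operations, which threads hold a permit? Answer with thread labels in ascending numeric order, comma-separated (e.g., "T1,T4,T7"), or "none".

Step 1: wait(T5) -> count=0 queue=[] holders={T5}
Step 2: wait(T1) -> count=0 queue=[T1] holders={T5}
Step 3: wait(T7) -> count=0 queue=[T1,T7] holders={T5}
Step 4: signal(T5) -> count=0 queue=[T7] holders={T1}
Step 5: signal(T1) -> count=0 queue=[] holders={T7}
Step 6: wait(T1) -> count=0 queue=[T1] holders={T7}
Step 7: signal(T7) -> count=0 queue=[] holders={T1}
Step 8: signal(T1) -> count=1 queue=[] holders={none}
Step 9: wait(T7) -> count=0 queue=[] holders={T7}
Step 10: wait(T2) -> count=0 queue=[T2] holders={T7}
Step 11: wait(T1) -> count=0 queue=[T2,T1] holders={T7}
Final holders: T7

Answer: T7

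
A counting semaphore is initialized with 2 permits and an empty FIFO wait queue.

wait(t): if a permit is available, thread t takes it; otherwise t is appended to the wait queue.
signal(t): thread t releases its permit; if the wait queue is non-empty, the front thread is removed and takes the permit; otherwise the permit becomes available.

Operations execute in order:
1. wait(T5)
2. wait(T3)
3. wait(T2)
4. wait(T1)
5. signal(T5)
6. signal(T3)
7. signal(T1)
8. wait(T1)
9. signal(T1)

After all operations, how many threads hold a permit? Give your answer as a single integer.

Step 1: wait(T5) -> count=1 queue=[] holders={T5}
Step 2: wait(T3) -> count=0 queue=[] holders={T3,T5}
Step 3: wait(T2) -> count=0 queue=[T2] holders={T3,T5}
Step 4: wait(T1) -> count=0 queue=[T2,T1] holders={T3,T5}
Step 5: signal(T5) -> count=0 queue=[T1] holders={T2,T3}
Step 6: signal(T3) -> count=0 queue=[] holders={T1,T2}
Step 7: signal(T1) -> count=1 queue=[] holders={T2}
Step 8: wait(T1) -> count=0 queue=[] holders={T1,T2}
Step 9: signal(T1) -> count=1 queue=[] holders={T2}
Final holders: {T2} -> 1 thread(s)

Answer: 1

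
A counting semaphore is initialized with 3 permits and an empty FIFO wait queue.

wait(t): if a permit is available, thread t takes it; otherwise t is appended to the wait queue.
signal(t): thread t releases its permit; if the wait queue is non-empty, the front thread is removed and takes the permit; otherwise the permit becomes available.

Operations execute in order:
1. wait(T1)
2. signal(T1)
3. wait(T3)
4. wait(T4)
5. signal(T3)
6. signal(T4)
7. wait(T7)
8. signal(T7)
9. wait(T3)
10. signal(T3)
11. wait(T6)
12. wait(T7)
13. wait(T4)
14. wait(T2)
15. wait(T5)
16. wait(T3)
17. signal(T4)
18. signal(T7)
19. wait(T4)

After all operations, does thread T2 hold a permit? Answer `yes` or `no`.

Answer: yes

Derivation:
Step 1: wait(T1) -> count=2 queue=[] holders={T1}
Step 2: signal(T1) -> count=3 queue=[] holders={none}
Step 3: wait(T3) -> count=2 queue=[] holders={T3}
Step 4: wait(T4) -> count=1 queue=[] holders={T3,T4}
Step 5: signal(T3) -> count=2 queue=[] holders={T4}
Step 6: signal(T4) -> count=3 queue=[] holders={none}
Step 7: wait(T7) -> count=2 queue=[] holders={T7}
Step 8: signal(T7) -> count=3 queue=[] holders={none}
Step 9: wait(T3) -> count=2 queue=[] holders={T3}
Step 10: signal(T3) -> count=3 queue=[] holders={none}
Step 11: wait(T6) -> count=2 queue=[] holders={T6}
Step 12: wait(T7) -> count=1 queue=[] holders={T6,T7}
Step 13: wait(T4) -> count=0 queue=[] holders={T4,T6,T7}
Step 14: wait(T2) -> count=0 queue=[T2] holders={T4,T6,T7}
Step 15: wait(T5) -> count=0 queue=[T2,T5] holders={T4,T6,T7}
Step 16: wait(T3) -> count=0 queue=[T2,T5,T3] holders={T4,T6,T7}
Step 17: signal(T4) -> count=0 queue=[T5,T3] holders={T2,T6,T7}
Step 18: signal(T7) -> count=0 queue=[T3] holders={T2,T5,T6}
Step 19: wait(T4) -> count=0 queue=[T3,T4] holders={T2,T5,T6}
Final holders: {T2,T5,T6} -> T2 in holders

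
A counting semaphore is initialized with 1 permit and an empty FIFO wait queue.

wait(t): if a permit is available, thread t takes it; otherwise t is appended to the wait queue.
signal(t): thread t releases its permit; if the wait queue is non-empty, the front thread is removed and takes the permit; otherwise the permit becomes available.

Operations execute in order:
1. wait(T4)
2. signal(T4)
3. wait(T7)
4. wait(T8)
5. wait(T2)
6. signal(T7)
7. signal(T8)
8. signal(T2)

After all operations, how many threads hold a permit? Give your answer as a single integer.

Answer: 0

Derivation:
Step 1: wait(T4) -> count=0 queue=[] holders={T4}
Step 2: signal(T4) -> count=1 queue=[] holders={none}
Step 3: wait(T7) -> count=0 queue=[] holders={T7}
Step 4: wait(T8) -> count=0 queue=[T8] holders={T7}
Step 5: wait(T2) -> count=0 queue=[T8,T2] holders={T7}
Step 6: signal(T7) -> count=0 queue=[T2] holders={T8}
Step 7: signal(T8) -> count=0 queue=[] holders={T2}
Step 8: signal(T2) -> count=1 queue=[] holders={none}
Final holders: {none} -> 0 thread(s)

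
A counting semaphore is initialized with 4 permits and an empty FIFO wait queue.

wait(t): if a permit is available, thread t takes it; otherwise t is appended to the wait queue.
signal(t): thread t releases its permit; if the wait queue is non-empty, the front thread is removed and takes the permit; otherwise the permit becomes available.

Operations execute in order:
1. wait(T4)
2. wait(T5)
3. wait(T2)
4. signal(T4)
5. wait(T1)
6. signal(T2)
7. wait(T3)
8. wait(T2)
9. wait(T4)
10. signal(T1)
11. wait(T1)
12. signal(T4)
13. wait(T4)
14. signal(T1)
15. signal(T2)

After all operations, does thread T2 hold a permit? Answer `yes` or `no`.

Step 1: wait(T4) -> count=3 queue=[] holders={T4}
Step 2: wait(T5) -> count=2 queue=[] holders={T4,T5}
Step 3: wait(T2) -> count=1 queue=[] holders={T2,T4,T5}
Step 4: signal(T4) -> count=2 queue=[] holders={T2,T5}
Step 5: wait(T1) -> count=1 queue=[] holders={T1,T2,T5}
Step 6: signal(T2) -> count=2 queue=[] holders={T1,T5}
Step 7: wait(T3) -> count=1 queue=[] holders={T1,T3,T5}
Step 8: wait(T2) -> count=0 queue=[] holders={T1,T2,T3,T5}
Step 9: wait(T4) -> count=0 queue=[T4] holders={T1,T2,T3,T5}
Step 10: signal(T1) -> count=0 queue=[] holders={T2,T3,T4,T5}
Step 11: wait(T1) -> count=0 queue=[T1] holders={T2,T3,T4,T5}
Step 12: signal(T4) -> count=0 queue=[] holders={T1,T2,T3,T5}
Step 13: wait(T4) -> count=0 queue=[T4] holders={T1,T2,T3,T5}
Step 14: signal(T1) -> count=0 queue=[] holders={T2,T3,T4,T5}
Step 15: signal(T2) -> count=1 queue=[] holders={T3,T4,T5}
Final holders: {T3,T4,T5} -> T2 not in holders

Answer: no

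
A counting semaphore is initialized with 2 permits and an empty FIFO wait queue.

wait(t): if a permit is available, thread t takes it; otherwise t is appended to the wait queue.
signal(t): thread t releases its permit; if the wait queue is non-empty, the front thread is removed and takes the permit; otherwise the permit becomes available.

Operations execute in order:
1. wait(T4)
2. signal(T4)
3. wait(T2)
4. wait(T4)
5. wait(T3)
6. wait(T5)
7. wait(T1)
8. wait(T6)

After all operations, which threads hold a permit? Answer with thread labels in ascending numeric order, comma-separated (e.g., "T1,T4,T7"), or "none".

Answer: T2,T4

Derivation:
Step 1: wait(T4) -> count=1 queue=[] holders={T4}
Step 2: signal(T4) -> count=2 queue=[] holders={none}
Step 3: wait(T2) -> count=1 queue=[] holders={T2}
Step 4: wait(T4) -> count=0 queue=[] holders={T2,T4}
Step 5: wait(T3) -> count=0 queue=[T3] holders={T2,T4}
Step 6: wait(T5) -> count=0 queue=[T3,T5] holders={T2,T4}
Step 7: wait(T1) -> count=0 queue=[T3,T5,T1] holders={T2,T4}
Step 8: wait(T6) -> count=0 queue=[T3,T5,T1,T6] holders={T2,T4}
Final holders: T2,T4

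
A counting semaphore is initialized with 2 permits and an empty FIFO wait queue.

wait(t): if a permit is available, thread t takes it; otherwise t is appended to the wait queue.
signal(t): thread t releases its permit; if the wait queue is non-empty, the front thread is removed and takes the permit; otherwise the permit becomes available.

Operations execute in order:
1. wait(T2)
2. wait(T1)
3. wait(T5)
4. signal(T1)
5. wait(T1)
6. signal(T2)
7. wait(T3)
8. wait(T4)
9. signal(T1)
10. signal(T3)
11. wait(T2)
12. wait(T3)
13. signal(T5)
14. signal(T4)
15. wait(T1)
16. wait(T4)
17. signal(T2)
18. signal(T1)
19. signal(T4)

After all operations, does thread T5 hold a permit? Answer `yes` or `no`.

Step 1: wait(T2) -> count=1 queue=[] holders={T2}
Step 2: wait(T1) -> count=0 queue=[] holders={T1,T2}
Step 3: wait(T5) -> count=0 queue=[T5] holders={T1,T2}
Step 4: signal(T1) -> count=0 queue=[] holders={T2,T5}
Step 5: wait(T1) -> count=0 queue=[T1] holders={T2,T5}
Step 6: signal(T2) -> count=0 queue=[] holders={T1,T5}
Step 7: wait(T3) -> count=0 queue=[T3] holders={T1,T5}
Step 8: wait(T4) -> count=0 queue=[T3,T4] holders={T1,T5}
Step 9: signal(T1) -> count=0 queue=[T4] holders={T3,T5}
Step 10: signal(T3) -> count=0 queue=[] holders={T4,T5}
Step 11: wait(T2) -> count=0 queue=[T2] holders={T4,T5}
Step 12: wait(T3) -> count=0 queue=[T2,T3] holders={T4,T5}
Step 13: signal(T5) -> count=0 queue=[T3] holders={T2,T4}
Step 14: signal(T4) -> count=0 queue=[] holders={T2,T3}
Step 15: wait(T1) -> count=0 queue=[T1] holders={T2,T3}
Step 16: wait(T4) -> count=0 queue=[T1,T4] holders={T2,T3}
Step 17: signal(T2) -> count=0 queue=[T4] holders={T1,T3}
Step 18: signal(T1) -> count=0 queue=[] holders={T3,T4}
Step 19: signal(T4) -> count=1 queue=[] holders={T3}
Final holders: {T3} -> T5 not in holders

Answer: no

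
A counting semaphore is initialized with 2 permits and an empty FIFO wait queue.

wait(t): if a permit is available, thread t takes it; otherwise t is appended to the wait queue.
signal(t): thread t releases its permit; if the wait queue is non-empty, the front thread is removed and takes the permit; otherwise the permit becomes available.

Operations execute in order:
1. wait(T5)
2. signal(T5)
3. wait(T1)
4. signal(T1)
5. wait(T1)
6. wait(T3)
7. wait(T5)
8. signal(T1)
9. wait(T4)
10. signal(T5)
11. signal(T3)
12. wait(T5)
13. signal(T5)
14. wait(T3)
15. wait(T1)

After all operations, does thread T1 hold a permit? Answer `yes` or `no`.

Answer: no

Derivation:
Step 1: wait(T5) -> count=1 queue=[] holders={T5}
Step 2: signal(T5) -> count=2 queue=[] holders={none}
Step 3: wait(T1) -> count=1 queue=[] holders={T1}
Step 4: signal(T1) -> count=2 queue=[] holders={none}
Step 5: wait(T1) -> count=1 queue=[] holders={T1}
Step 6: wait(T3) -> count=0 queue=[] holders={T1,T3}
Step 7: wait(T5) -> count=0 queue=[T5] holders={T1,T3}
Step 8: signal(T1) -> count=0 queue=[] holders={T3,T5}
Step 9: wait(T4) -> count=0 queue=[T4] holders={T3,T5}
Step 10: signal(T5) -> count=0 queue=[] holders={T3,T4}
Step 11: signal(T3) -> count=1 queue=[] holders={T4}
Step 12: wait(T5) -> count=0 queue=[] holders={T4,T5}
Step 13: signal(T5) -> count=1 queue=[] holders={T4}
Step 14: wait(T3) -> count=0 queue=[] holders={T3,T4}
Step 15: wait(T1) -> count=0 queue=[T1] holders={T3,T4}
Final holders: {T3,T4} -> T1 not in holders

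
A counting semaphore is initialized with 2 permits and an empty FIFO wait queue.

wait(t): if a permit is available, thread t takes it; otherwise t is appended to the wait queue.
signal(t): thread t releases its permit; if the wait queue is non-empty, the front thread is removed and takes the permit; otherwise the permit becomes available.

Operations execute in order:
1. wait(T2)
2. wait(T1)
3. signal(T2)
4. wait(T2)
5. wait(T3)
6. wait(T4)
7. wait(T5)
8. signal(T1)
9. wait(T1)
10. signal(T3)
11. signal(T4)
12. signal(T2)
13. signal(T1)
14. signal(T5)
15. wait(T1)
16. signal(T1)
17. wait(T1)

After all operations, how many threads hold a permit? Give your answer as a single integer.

Answer: 1

Derivation:
Step 1: wait(T2) -> count=1 queue=[] holders={T2}
Step 2: wait(T1) -> count=0 queue=[] holders={T1,T2}
Step 3: signal(T2) -> count=1 queue=[] holders={T1}
Step 4: wait(T2) -> count=0 queue=[] holders={T1,T2}
Step 5: wait(T3) -> count=0 queue=[T3] holders={T1,T2}
Step 6: wait(T4) -> count=0 queue=[T3,T4] holders={T1,T2}
Step 7: wait(T5) -> count=0 queue=[T3,T4,T5] holders={T1,T2}
Step 8: signal(T1) -> count=0 queue=[T4,T5] holders={T2,T3}
Step 9: wait(T1) -> count=0 queue=[T4,T5,T1] holders={T2,T3}
Step 10: signal(T3) -> count=0 queue=[T5,T1] holders={T2,T4}
Step 11: signal(T4) -> count=0 queue=[T1] holders={T2,T5}
Step 12: signal(T2) -> count=0 queue=[] holders={T1,T5}
Step 13: signal(T1) -> count=1 queue=[] holders={T5}
Step 14: signal(T5) -> count=2 queue=[] holders={none}
Step 15: wait(T1) -> count=1 queue=[] holders={T1}
Step 16: signal(T1) -> count=2 queue=[] holders={none}
Step 17: wait(T1) -> count=1 queue=[] holders={T1}
Final holders: {T1} -> 1 thread(s)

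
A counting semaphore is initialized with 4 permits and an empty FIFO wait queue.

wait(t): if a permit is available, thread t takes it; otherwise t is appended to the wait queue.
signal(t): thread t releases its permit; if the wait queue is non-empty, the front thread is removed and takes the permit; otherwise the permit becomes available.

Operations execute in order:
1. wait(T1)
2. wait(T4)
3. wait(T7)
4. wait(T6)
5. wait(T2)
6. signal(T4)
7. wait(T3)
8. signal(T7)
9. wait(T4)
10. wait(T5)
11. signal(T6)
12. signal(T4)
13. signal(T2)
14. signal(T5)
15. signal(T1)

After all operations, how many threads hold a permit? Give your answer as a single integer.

Step 1: wait(T1) -> count=3 queue=[] holders={T1}
Step 2: wait(T4) -> count=2 queue=[] holders={T1,T4}
Step 3: wait(T7) -> count=1 queue=[] holders={T1,T4,T7}
Step 4: wait(T6) -> count=0 queue=[] holders={T1,T4,T6,T7}
Step 5: wait(T2) -> count=0 queue=[T2] holders={T1,T4,T6,T7}
Step 6: signal(T4) -> count=0 queue=[] holders={T1,T2,T6,T7}
Step 7: wait(T3) -> count=0 queue=[T3] holders={T1,T2,T6,T7}
Step 8: signal(T7) -> count=0 queue=[] holders={T1,T2,T3,T6}
Step 9: wait(T4) -> count=0 queue=[T4] holders={T1,T2,T3,T6}
Step 10: wait(T5) -> count=0 queue=[T4,T5] holders={T1,T2,T3,T6}
Step 11: signal(T6) -> count=0 queue=[T5] holders={T1,T2,T3,T4}
Step 12: signal(T4) -> count=0 queue=[] holders={T1,T2,T3,T5}
Step 13: signal(T2) -> count=1 queue=[] holders={T1,T3,T5}
Step 14: signal(T5) -> count=2 queue=[] holders={T1,T3}
Step 15: signal(T1) -> count=3 queue=[] holders={T3}
Final holders: {T3} -> 1 thread(s)

Answer: 1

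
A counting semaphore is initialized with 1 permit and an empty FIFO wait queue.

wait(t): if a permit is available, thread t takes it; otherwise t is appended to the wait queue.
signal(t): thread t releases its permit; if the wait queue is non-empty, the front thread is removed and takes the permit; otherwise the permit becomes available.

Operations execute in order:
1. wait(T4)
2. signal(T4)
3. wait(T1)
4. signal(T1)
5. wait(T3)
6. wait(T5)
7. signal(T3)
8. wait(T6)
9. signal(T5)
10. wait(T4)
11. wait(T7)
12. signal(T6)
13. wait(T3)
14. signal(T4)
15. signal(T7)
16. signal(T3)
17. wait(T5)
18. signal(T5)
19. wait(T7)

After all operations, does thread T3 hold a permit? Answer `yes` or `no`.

Step 1: wait(T4) -> count=0 queue=[] holders={T4}
Step 2: signal(T4) -> count=1 queue=[] holders={none}
Step 3: wait(T1) -> count=0 queue=[] holders={T1}
Step 4: signal(T1) -> count=1 queue=[] holders={none}
Step 5: wait(T3) -> count=0 queue=[] holders={T3}
Step 6: wait(T5) -> count=0 queue=[T5] holders={T3}
Step 7: signal(T3) -> count=0 queue=[] holders={T5}
Step 8: wait(T6) -> count=0 queue=[T6] holders={T5}
Step 9: signal(T5) -> count=0 queue=[] holders={T6}
Step 10: wait(T4) -> count=0 queue=[T4] holders={T6}
Step 11: wait(T7) -> count=0 queue=[T4,T7] holders={T6}
Step 12: signal(T6) -> count=0 queue=[T7] holders={T4}
Step 13: wait(T3) -> count=0 queue=[T7,T3] holders={T4}
Step 14: signal(T4) -> count=0 queue=[T3] holders={T7}
Step 15: signal(T7) -> count=0 queue=[] holders={T3}
Step 16: signal(T3) -> count=1 queue=[] holders={none}
Step 17: wait(T5) -> count=0 queue=[] holders={T5}
Step 18: signal(T5) -> count=1 queue=[] holders={none}
Step 19: wait(T7) -> count=0 queue=[] holders={T7}
Final holders: {T7} -> T3 not in holders

Answer: no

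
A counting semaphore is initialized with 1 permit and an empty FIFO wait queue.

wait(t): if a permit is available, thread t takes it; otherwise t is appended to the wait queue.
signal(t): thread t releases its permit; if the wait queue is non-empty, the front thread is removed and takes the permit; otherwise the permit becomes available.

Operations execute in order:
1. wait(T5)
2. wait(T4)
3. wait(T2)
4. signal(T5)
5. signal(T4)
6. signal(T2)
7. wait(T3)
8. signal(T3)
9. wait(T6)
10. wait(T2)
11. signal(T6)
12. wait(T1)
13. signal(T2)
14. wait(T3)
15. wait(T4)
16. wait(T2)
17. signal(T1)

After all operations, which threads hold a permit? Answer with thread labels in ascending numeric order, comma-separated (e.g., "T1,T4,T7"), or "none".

Answer: T3

Derivation:
Step 1: wait(T5) -> count=0 queue=[] holders={T5}
Step 2: wait(T4) -> count=0 queue=[T4] holders={T5}
Step 3: wait(T2) -> count=0 queue=[T4,T2] holders={T5}
Step 4: signal(T5) -> count=0 queue=[T2] holders={T4}
Step 5: signal(T4) -> count=0 queue=[] holders={T2}
Step 6: signal(T2) -> count=1 queue=[] holders={none}
Step 7: wait(T3) -> count=0 queue=[] holders={T3}
Step 8: signal(T3) -> count=1 queue=[] holders={none}
Step 9: wait(T6) -> count=0 queue=[] holders={T6}
Step 10: wait(T2) -> count=0 queue=[T2] holders={T6}
Step 11: signal(T6) -> count=0 queue=[] holders={T2}
Step 12: wait(T1) -> count=0 queue=[T1] holders={T2}
Step 13: signal(T2) -> count=0 queue=[] holders={T1}
Step 14: wait(T3) -> count=0 queue=[T3] holders={T1}
Step 15: wait(T4) -> count=0 queue=[T3,T4] holders={T1}
Step 16: wait(T2) -> count=0 queue=[T3,T4,T2] holders={T1}
Step 17: signal(T1) -> count=0 queue=[T4,T2] holders={T3}
Final holders: T3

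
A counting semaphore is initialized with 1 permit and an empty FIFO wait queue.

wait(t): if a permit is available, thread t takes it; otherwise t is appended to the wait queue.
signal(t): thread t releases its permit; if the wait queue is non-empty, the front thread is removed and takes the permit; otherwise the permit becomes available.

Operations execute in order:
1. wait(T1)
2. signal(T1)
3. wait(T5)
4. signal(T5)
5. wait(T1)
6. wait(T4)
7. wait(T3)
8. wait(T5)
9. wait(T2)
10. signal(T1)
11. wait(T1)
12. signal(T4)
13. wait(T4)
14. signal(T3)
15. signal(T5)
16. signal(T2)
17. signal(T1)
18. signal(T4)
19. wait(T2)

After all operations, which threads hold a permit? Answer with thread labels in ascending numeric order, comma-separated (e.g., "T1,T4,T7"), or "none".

Step 1: wait(T1) -> count=0 queue=[] holders={T1}
Step 2: signal(T1) -> count=1 queue=[] holders={none}
Step 3: wait(T5) -> count=0 queue=[] holders={T5}
Step 4: signal(T5) -> count=1 queue=[] holders={none}
Step 5: wait(T1) -> count=0 queue=[] holders={T1}
Step 6: wait(T4) -> count=0 queue=[T4] holders={T1}
Step 7: wait(T3) -> count=0 queue=[T4,T3] holders={T1}
Step 8: wait(T5) -> count=0 queue=[T4,T3,T5] holders={T1}
Step 9: wait(T2) -> count=0 queue=[T4,T3,T5,T2] holders={T1}
Step 10: signal(T1) -> count=0 queue=[T3,T5,T2] holders={T4}
Step 11: wait(T1) -> count=0 queue=[T3,T5,T2,T1] holders={T4}
Step 12: signal(T4) -> count=0 queue=[T5,T2,T1] holders={T3}
Step 13: wait(T4) -> count=0 queue=[T5,T2,T1,T4] holders={T3}
Step 14: signal(T3) -> count=0 queue=[T2,T1,T4] holders={T5}
Step 15: signal(T5) -> count=0 queue=[T1,T4] holders={T2}
Step 16: signal(T2) -> count=0 queue=[T4] holders={T1}
Step 17: signal(T1) -> count=0 queue=[] holders={T4}
Step 18: signal(T4) -> count=1 queue=[] holders={none}
Step 19: wait(T2) -> count=0 queue=[] holders={T2}
Final holders: T2

Answer: T2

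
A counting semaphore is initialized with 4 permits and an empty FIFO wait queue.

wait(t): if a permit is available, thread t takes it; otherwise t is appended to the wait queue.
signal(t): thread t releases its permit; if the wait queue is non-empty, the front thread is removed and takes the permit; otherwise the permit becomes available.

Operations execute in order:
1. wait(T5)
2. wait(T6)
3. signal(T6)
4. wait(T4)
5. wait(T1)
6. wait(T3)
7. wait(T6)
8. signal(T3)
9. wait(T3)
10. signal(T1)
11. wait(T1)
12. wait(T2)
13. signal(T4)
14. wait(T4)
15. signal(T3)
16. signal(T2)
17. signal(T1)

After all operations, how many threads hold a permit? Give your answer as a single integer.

Answer: 3

Derivation:
Step 1: wait(T5) -> count=3 queue=[] holders={T5}
Step 2: wait(T6) -> count=2 queue=[] holders={T5,T6}
Step 3: signal(T6) -> count=3 queue=[] holders={T5}
Step 4: wait(T4) -> count=2 queue=[] holders={T4,T5}
Step 5: wait(T1) -> count=1 queue=[] holders={T1,T4,T5}
Step 6: wait(T3) -> count=0 queue=[] holders={T1,T3,T4,T5}
Step 7: wait(T6) -> count=0 queue=[T6] holders={T1,T3,T4,T5}
Step 8: signal(T3) -> count=0 queue=[] holders={T1,T4,T5,T6}
Step 9: wait(T3) -> count=0 queue=[T3] holders={T1,T4,T5,T6}
Step 10: signal(T1) -> count=0 queue=[] holders={T3,T4,T5,T6}
Step 11: wait(T1) -> count=0 queue=[T1] holders={T3,T4,T5,T6}
Step 12: wait(T2) -> count=0 queue=[T1,T2] holders={T3,T4,T5,T6}
Step 13: signal(T4) -> count=0 queue=[T2] holders={T1,T3,T5,T6}
Step 14: wait(T4) -> count=0 queue=[T2,T4] holders={T1,T3,T5,T6}
Step 15: signal(T3) -> count=0 queue=[T4] holders={T1,T2,T5,T6}
Step 16: signal(T2) -> count=0 queue=[] holders={T1,T4,T5,T6}
Step 17: signal(T1) -> count=1 queue=[] holders={T4,T5,T6}
Final holders: {T4,T5,T6} -> 3 thread(s)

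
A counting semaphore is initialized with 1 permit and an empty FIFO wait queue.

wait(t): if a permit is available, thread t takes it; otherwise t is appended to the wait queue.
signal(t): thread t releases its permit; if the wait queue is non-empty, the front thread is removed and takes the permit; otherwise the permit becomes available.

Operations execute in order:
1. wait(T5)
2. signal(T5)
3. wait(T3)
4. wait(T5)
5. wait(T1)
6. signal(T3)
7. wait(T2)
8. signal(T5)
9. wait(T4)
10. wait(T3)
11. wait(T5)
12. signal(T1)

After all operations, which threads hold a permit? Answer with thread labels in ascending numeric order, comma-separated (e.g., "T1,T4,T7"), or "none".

Answer: T2

Derivation:
Step 1: wait(T5) -> count=0 queue=[] holders={T5}
Step 2: signal(T5) -> count=1 queue=[] holders={none}
Step 3: wait(T3) -> count=0 queue=[] holders={T3}
Step 4: wait(T5) -> count=0 queue=[T5] holders={T3}
Step 5: wait(T1) -> count=0 queue=[T5,T1] holders={T3}
Step 6: signal(T3) -> count=0 queue=[T1] holders={T5}
Step 7: wait(T2) -> count=0 queue=[T1,T2] holders={T5}
Step 8: signal(T5) -> count=0 queue=[T2] holders={T1}
Step 9: wait(T4) -> count=0 queue=[T2,T4] holders={T1}
Step 10: wait(T3) -> count=0 queue=[T2,T4,T3] holders={T1}
Step 11: wait(T5) -> count=0 queue=[T2,T4,T3,T5] holders={T1}
Step 12: signal(T1) -> count=0 queue=[T4,T3,T5] holders={T2}
Final holders: T2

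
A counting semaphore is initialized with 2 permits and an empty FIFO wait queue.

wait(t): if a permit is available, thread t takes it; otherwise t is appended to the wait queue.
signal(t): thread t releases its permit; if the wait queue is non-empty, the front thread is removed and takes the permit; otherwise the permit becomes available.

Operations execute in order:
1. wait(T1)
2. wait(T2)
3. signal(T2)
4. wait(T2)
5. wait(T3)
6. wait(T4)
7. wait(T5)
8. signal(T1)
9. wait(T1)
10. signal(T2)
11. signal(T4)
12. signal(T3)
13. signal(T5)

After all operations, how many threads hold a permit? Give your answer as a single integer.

Step 1: wait(T1) -> count=1 queue=[] holders={T1}
Step 2: wait(T2) -> count=0 queue=[] holders={T1,T2}
Step 3: signal(T2) -> count=1 queue=[] holders={T1}
Step 4: wait(T2) -> count=0 queue=[] holders={T1,T2}
Step 5: wait(T3) -> count=0 queue=[T3] holders={T1,T2}
Step 6: wait(T4) -> count=0 queue=[T3,T4] holders={T1,T2}
Step 7: wait(T5) -> count=0 queue=[T3,T4,T5] holders={T1,T2}
Step 8: signal(T1) -> count=0 queue=[T4,T5] holders={T2,T3}
Step 9: wait(T1) -> count=0 queue=[T4,T5,T1] holders={T2,T3}
Step 10: signal(T2) -> count=0 queue=[T5,T1] holders={T3,T4}
Step 11: signal(T4) -> count=0 queue=[T1] holders={T3,T5}
Step 12: signal(T3) -> count=0 queue=[] holders={T1,T5}
Step 13: signal(T5) -> count=1 queue=[] holders={T1}
Final holders: {T1} -> 1 thread(s)

Answer: 1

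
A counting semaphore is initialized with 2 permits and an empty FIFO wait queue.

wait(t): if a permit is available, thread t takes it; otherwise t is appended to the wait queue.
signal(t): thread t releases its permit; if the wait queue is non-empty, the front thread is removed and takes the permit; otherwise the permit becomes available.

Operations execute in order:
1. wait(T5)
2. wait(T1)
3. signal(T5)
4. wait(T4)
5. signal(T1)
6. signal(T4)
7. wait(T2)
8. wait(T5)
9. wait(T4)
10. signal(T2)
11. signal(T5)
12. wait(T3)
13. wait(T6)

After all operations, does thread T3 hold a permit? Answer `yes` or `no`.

Step 1: wait(T5) -> count=1 queue=[] holders={T5}
Step 2: wait(T1) -> count=0 queue=[] holders={T1,T5}
Step 3: signal(T5) -> count=1 queue=[] holders={T1}
Step 4: wait(T4) -> count=0 queue=[] holders={T1,T4}
Step 5: signal(T1) -> count=1 queue=[] holders={T4}
Step 6: signal(T4) -> count=2 queue=[] holders={none}
Step 7: wait(T2) -> count=1 queue=[] holders={T2}
Step 8: wait(T5) -> count=0 queue=[] holders={T2,T5}
Step 9: wait(T4) -> count=0 queue=[T4] holders={T2,T5}
Step 10: signal(T2) -> count=0 queue=[] holders={T4,T5}
Step 11: signal(T5) -> count=1 queue=[] holders={T4}
Step 12: wait(T3) -> count=0 queue=[] holders={T3,T4}
Step 13: wait(T6) -> count=0 queue=[T6] holders={T3,T4}
Final holders: {T3,T4} -> T3 in holders

Answer: yes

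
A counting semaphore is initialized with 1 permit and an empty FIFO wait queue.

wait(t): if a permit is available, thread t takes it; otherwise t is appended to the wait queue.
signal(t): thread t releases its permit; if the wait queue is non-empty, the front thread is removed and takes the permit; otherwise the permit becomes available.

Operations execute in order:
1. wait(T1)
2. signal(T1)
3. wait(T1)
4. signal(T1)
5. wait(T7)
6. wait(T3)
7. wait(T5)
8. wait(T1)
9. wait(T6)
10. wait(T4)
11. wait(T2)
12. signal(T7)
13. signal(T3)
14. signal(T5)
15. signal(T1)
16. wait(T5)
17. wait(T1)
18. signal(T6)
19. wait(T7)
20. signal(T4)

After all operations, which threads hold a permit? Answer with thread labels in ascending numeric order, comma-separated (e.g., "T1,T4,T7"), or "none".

Answer: T2

Derivation:
Step 1: wait(T1) -> count=0 queue=[] holders={T1}
Step 2: signal(T1) -> count=1 queue=[] holders={none}
Step 3: wait(T1) -> count=0 queue=[] holders={T1}
Step 4: signal(T1) -> count=1 queue=[] holders={none}
Step 5: wait(T7) -> count=0 queue=[] holders={T7}
Step 6: wait(T3) -> count=0 queue=[T3] holders={T7}
Step 7: wait(T5) -> count=0 queue=[T3,T5] holders={T7}
Step 8: wait(T1) -> count=0 queue=[T3,T5,T1] holders={T7}
Step 9: wait(T6) -> count=0 queue=[T3,T5,T1,T6] holders={T7}
Step 10: wait(T4) -> count=0 queue=[T3,T5,T1,T6,T4] holders={T7}
Step 11: wait(T2) -> count=0 queue=[T3,T5,T1,T6,T4,T2] holders={T7}
Step 12: signal(T7) -> count=0 queue=[T5,T1,T6,T4,T2] holders={T3}
Step 13: signal(T3) -> count=0 queue=[T1,T6,T4,T2] holders={T5}
Step 14: signal(T5) -> count=0 queue=[T6,T4,T2] holders={T1}
Step 15: signal(T1) -> count=0 queue=[T4,T2] holders={T6}
Step 16: wait(T5) -> count=0 queue=[T4,T2,T5] holders={T6}
Step 17: wait(T1) -> count=0 queue=[T4,T2,T5,T1] holders={T6}
Step 18: signal(T6) -> count=0 queue=[T2,T5,T1] holders={T4}
Step 19: wait(T7) -> count=0 queue=[T2,T5,T1,T7] holders={T4}
Step 20: signal(T4) -> count=0 queue=[T5,T1,T7] holders={T2}
Final holders: T2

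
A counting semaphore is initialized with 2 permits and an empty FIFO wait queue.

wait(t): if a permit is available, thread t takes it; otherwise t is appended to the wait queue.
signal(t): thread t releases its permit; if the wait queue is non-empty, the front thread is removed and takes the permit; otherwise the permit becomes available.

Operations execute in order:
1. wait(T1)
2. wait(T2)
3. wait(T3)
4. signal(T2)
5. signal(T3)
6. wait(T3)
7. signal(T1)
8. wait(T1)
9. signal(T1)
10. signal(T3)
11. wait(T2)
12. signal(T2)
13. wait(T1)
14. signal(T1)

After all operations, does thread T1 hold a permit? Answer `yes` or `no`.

Step 1: wait(T1) -> count=1 queue=[] holders={T1}
Step 2: wait(T2) -> count=0 queue=[] holders={T1,T2}
Step 3: wait(T3) -> count=0 queue=[T3] holders={T1,T2}
Step 4: signal(T2) -> count=0 queue=[] holders={T1,T3}
Step 5: signal(T3) -> count=1 queue=[] holders={T1}
Step 6: wait(T3) -> count=0 queue=[] holders={T1,T3}
Step 7: signal(T1) -> count=1 queue=[] holders={T3}
Step 8: wait(T1) -> count=0 queue=[] holders={T1,T3}
Step 9: signal(T1) -> count=1 queue=[] holders={T3}
Step 10: signal(T3) -> count=2 queue=[] holders={none}
Step 11: wait(T2) -> count=1 queue=[] holders={T2}
Step 12: signal(T2) -> count=2 queue=[] holders={none}
Step 13: wait(T1) -> count=1 queue=[] holders={T1}
Step 14: signal(T1) -> count=2 queue=[] holders={none}
Final holders: {none} -> T1 not in holders

Answer: no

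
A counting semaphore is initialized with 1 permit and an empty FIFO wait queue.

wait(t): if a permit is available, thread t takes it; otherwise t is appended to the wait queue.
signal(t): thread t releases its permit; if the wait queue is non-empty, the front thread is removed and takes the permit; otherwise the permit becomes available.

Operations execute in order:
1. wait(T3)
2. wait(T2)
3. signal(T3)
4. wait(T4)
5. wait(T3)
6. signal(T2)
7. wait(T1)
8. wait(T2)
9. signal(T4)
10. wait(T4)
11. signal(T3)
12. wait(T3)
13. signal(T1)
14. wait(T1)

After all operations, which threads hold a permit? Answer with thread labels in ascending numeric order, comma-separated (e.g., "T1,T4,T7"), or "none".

Step 1: wait(T3) -> count=0 queue=[] holders={T3}
Step 2: wait(T2) -> count=0 queue=[T2] holders={T3}
Step 3: signal(T3) -> count=0 queue=[] holders={T2}
Step 4: wait(T4) -> count=0 queue=[T4] holders={T2}
Step 5: wait(T3) -> count=0 queue=[T4,T3] holders={T2}
Step 6: signal(T2) -> count=0 queue=[T3] holders={T4}
Step 7: wait(T1) -> count=0 queue=[T3,T1] holders={T4}
Step 8: wait(T2) -> count=0 queue=[T3,T1,T2] holders={T4}
Step 9: signal(T4) -> count=0 queue=[T1,T2] holders={T3}
Step 10: wait(T4) -> count=0 queue=[T1,T2,T4] holders={T3}
Step 11: signal(T3) -> count=0 queue=[T2,T4] holders={T1}
Step 12: wait(T3) -> count=0 queue=[T2,T4,T3] holders={T1}
Step 13: signal(T1) -> count=0 queue=[T4,T3] holders={T2}
Step 14: wait(T1) -> count=0 queue=[T4,T3,T1] holders={T2}
Final holders: T2

Answer: T2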